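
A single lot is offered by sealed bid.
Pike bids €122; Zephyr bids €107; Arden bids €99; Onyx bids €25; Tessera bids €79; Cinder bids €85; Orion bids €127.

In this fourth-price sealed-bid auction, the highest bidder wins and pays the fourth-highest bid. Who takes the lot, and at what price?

Orion pays €99

Fourth-price sealed-bid auction: the highest bidder wins and pays the fourth-highest bid.
Bids in order: 127 (Orion) > 122 (Pike) > 107 (Zephyr) > 99 (Arden) > 85 (Cinder) > 79 (Tessera) > …
Orion is highest; pays the fourth-highest bid, €99.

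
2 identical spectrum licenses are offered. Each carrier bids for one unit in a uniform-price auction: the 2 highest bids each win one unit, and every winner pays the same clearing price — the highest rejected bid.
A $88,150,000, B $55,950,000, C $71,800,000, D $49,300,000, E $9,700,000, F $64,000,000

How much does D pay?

Bids ranked high→low: 88,150,000 (A), 71,800,000 (C), 64,000,000 (F), 55,950,000 (B), …
The 2 highest are A, C.
Clearing price = highest rejected bid = $64,000,000.
D does not win → pays $0.

D pays $0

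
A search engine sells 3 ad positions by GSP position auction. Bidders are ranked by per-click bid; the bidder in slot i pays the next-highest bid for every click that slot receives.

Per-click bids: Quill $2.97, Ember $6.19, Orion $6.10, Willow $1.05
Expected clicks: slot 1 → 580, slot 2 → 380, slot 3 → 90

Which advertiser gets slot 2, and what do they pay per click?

Orion; $2.97 per click

Sorting advertisers: $6.19 (Ember) > $6.10 (Orion) > $2.97 (Quill) > $1.05 (Willow)
Slot 2 goes to the second-ranked bidder, Orion, who pays the next bid down: $2.97/click.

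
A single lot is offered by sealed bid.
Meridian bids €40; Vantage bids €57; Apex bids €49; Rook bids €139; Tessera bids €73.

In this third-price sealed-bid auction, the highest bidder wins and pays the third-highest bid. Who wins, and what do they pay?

Rook pays €57

Rule: the highest bidder wins and pays the third-highest bid.
Sorting bids: 139 (Rook) > 73 (Tessera) > 57 (Vantage) > 49 (Apex) > 40 (Meridian)
Rook is highest; pays the third-highest bid, €57.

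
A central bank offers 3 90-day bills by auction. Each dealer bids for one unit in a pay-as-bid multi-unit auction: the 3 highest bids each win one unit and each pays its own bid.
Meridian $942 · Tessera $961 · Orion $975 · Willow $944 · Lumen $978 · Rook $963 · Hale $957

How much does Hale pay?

Ordering the bids: 978 (Lumen), 975 (Orion), 963 (Rook), 961 (Tessera), 957 (Hale), …
Top 3: Lumen, Orion, Rook.
Hale does not win → $0.

Hale pays $0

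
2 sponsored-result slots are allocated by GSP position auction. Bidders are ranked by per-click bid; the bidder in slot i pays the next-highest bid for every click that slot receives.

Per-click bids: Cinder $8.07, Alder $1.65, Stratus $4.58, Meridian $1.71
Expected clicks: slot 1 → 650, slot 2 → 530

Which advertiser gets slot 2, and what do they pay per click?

Stratus; $1.71 per click

Ranked by bid: $8.07 (Cinder) > $4.58 (Stratus) > $1.71 (Meridian) > …
Slot 2 goes to the second-ranked bidder, Stratus, who pays the next bid down: $1.71/click.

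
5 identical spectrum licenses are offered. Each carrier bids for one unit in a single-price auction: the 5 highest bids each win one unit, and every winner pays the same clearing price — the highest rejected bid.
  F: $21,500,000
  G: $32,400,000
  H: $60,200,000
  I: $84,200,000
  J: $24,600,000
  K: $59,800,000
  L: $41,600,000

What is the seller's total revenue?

Total revenue: $123,000,000

Sorting: 84,200,000 (I), 60,200,000 (H), 59,800,000 (K), 41,600,000 (L), 32,400,000 (G), 24,600,000 (J), 21,500,000 (F)
Top 5: I, H, K, L, G.
Clearing price = highest rejected bid = $24,600,000.
Total revenue = 5 × $24,600,000 = $123,000,000.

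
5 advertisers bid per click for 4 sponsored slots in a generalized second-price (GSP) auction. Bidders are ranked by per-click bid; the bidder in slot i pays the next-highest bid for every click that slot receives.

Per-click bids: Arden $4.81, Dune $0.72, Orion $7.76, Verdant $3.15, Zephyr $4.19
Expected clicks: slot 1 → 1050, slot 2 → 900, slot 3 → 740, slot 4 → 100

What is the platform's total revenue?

Total revenue: $11224.50

Ranked by bid: $7.76 (Orion) > $4.81 (Arden) > $4.19 (Zephyr) > $3.15 (Verdant) > $0.72 (Dune)
Slot 1: Orion pays $4.81 × 1050 = $5050.50
Slot 2: Arden pays $4.19 × 900 = $3771.00
Slot 3: Zephyr pays $3.15 × 740 = $2331.00
Slot 4: Verdant pays $0.72 × 100 = $72.00
Total = $11224.50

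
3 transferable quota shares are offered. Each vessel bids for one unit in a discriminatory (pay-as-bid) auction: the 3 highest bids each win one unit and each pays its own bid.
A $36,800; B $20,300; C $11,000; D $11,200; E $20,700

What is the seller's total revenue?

Bids ranked high→low: 36,800 (A), 20,700 (E), 20,300 (B), 11,200 (D), 11,000 (C)
Top 3: A, E, B.
Total revenue = 36,800 + 20,700 + 20,300 = $77,800.

Total revenue: $77,800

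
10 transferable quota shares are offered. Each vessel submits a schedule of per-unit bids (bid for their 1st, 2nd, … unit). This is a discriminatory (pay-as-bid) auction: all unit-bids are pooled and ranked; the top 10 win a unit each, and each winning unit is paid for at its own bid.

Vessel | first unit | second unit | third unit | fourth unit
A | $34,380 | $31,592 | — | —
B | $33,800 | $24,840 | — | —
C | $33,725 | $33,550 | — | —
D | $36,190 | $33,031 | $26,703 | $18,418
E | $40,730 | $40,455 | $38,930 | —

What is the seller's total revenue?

Total revenue: $356,383

Merging the schedules and taking the best 10: 40,730 (E-1), 40,455 (E-2), 38,930 (E-3), 36,190 (D-1), 34,380 (A-1), 33,800 (B-1), 33,725 (C-1), 33,550 (C-2), 33,031 (D-2), 31,592 (A-2)
Next rejected bid: $26,703 (not a price — pay-as-bid).
Each winning unit pays its own bid.
Revenue = 40,730 + 40,455 + 38,930 + 36,190 + 34,380 + 33,800 + 33,725 + 33,550 + 33,031 + 31,592 = $356,383.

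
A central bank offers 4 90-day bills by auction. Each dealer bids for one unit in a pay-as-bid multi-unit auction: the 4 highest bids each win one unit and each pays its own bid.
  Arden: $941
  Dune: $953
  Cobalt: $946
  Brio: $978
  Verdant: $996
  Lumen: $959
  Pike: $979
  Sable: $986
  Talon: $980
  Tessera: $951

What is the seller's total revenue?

Bids ranked high→low: 996 (Verdant), 986 (Sable), 980 (Talon), 979 (Pike), 978 (Brio), 959 (Lumen), …
The 4 highest are Verdant, Sable, Talon, Pike.
Total revenue = 996 + 986 + 980 + 979 = $3,941.

Total revenue: $3,941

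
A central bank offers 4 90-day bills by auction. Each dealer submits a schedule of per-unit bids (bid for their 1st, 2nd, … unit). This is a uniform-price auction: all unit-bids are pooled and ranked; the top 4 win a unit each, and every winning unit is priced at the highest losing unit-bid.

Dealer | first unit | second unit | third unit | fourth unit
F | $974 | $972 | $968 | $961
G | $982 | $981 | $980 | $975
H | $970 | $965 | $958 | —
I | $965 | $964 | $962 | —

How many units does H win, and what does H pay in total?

Pooled unit-bids ranked (top 4): 982 (G-1), 981 (G-2), 980 (G-3), 975 (G-4)
First bid not allocated: $974.
H wins 0 unit(s) at $974 each.

H: 0 units, pays $0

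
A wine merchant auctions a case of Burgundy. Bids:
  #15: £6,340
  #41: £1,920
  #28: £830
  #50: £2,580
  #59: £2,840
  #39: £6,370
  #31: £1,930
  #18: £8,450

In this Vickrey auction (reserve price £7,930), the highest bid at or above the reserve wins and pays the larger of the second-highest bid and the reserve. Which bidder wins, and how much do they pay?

Rule: the highest bid at or above the reserve wins and pays the larger of the second-highest bid and the reserve.
Bids ranked: 8,450 (#18) > 6,370 (#39) > 6,340 (#15) > 2,840 (#59) > 2,580 (#50) > 1,930 (#31) > …
Highest eligible bid: #18 at £8,450.
Second-highest bid £6,370 is below the reserve £7,930, so the reserve binds → payment £7,930.

#18 pays £7,930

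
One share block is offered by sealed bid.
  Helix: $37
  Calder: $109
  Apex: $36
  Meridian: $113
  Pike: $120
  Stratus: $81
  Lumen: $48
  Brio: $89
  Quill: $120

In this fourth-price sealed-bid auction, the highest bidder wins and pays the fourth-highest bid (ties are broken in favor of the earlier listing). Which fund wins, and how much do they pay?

Sorting bids: 120 (Pike) > 120 (Quill) > 113 (Meridian) > 109 (Calder) > 89 (Brio) > 81 (Stratus) > …
Tie at $120 → Pike wins by tie-break.
Pike is highest; pays the fourth-highest bid, $109.

Pike pays $109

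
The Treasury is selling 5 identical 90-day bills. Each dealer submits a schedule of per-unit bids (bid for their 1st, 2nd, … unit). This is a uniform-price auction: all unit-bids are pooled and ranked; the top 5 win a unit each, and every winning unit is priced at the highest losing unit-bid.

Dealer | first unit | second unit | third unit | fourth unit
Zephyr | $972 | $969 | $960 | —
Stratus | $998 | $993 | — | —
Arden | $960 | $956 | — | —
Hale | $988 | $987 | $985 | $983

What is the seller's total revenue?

Pooled unit-bids ranked (top 5): 998 (Stratus-1), 993 (Stratus-2), 988 (Hale-1), 987 (Hale-2), 985 (Hale-3)
First bid not allocated: $983.
Allocation: Hale 3, Stratus 2. Every unit priced at $983.
Revenue = 5 × 983 = $4,915.

Total revenue: $4,915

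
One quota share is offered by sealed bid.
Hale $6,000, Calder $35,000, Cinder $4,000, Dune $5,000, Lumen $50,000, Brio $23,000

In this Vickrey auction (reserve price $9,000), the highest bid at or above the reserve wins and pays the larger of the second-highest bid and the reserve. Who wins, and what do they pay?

Lumen pays $35,000

Sorting bids: 50,000 (Lumen) > 35,000 (Calder) > 23,000 (Brio) > 6,000 (Hale) > 5,000 (Dune) > 4,000 (Cinder)
Lumen has the top bid at or above the reserve ($50,000).
max(second-highest $35,000, reserve $9,000) = $35,000; the reserve does not bind.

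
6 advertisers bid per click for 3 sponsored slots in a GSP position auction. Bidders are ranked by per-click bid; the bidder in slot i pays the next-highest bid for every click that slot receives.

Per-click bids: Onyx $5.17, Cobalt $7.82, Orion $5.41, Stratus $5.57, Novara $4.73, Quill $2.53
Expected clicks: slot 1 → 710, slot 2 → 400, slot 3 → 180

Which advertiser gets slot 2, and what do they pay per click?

Per-click bids in order: $7.82 (Cobalt) > $5.57 (Stratus) > $5.41 (Orion) > $5.17 (Onyx) > …
Slot 2 goes to the second-ranked bidder, Stratus, who pays the next bid down: $5.41/click.

Stratus; $5.41 per click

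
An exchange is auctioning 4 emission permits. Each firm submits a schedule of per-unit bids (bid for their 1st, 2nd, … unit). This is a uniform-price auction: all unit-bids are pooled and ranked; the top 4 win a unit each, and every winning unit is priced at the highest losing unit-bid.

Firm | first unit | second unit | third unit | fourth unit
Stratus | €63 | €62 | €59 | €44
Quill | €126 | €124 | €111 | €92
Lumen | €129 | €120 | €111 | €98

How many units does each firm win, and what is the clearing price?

All unit-bids, highest first — top 4: 129 (Lumen-1), 126 (Quill-1), 124 (Quill-2), 120 (Lumen-2)
First bid not allocated: €111.
Allocation: Lumen 2, Quill 2.

Lumen 2, Quill 2; clearing price €111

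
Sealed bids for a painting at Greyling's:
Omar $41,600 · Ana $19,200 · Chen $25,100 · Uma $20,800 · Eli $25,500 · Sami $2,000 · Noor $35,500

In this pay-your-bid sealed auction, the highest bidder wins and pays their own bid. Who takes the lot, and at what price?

Omar pays $41,600

Bids in order: 41,600 (Omar) > 35,500 (Noor) > 25,500 (Eli) > 25,100 (Chen) > 20,800 (Uma) > 19,200 (Ana) > …
Omar is highest → pays own bid, $41,600.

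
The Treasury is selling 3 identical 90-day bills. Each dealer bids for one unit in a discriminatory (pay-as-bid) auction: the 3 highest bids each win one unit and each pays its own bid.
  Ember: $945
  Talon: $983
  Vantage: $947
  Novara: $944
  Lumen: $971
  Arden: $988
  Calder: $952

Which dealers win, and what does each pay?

Ordering the bids: 988 (Arden), 983 (Talon), 971 (Lumen), 952 (Calder), 947 (Vantage), …
The 3 highest are Arden, Talon, Lumen.
Each winner pays its own bid: Arden $988, Talon $983, Lumen $971.

Arden $988, Talon $983, Lumen $971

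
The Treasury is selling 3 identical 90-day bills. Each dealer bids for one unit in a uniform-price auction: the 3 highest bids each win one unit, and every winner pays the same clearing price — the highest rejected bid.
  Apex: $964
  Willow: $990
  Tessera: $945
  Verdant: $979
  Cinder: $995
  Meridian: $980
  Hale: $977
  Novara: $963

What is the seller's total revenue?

Total revenue: $2,937

Sorting: 995 (Cinder), 990 (Willow), 980 (Meridian), 979 (Verdant), 977 (Hale), …
Winners (3 units): Cinder, Willow, Meridian.
First losing bid is Verdant's $979, which sets the uniform price.
Total revenue = 3 × $979 = $2,937.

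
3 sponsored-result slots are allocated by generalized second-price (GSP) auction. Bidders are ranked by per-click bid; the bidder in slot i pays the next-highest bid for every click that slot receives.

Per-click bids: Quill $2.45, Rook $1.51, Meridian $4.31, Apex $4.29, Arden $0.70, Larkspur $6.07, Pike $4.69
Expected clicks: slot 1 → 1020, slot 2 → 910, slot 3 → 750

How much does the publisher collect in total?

Ranked by bid: $6.07 (Larkspur) > $4.69 (Pike) > $4.31 (Meridian) > $4.29 (Apex) > …
Slot 1: Larkspur pays $4.69 × 1020 = $4783.80
Slot 2: Pike pays $4.31 × 910 = $3922.10
Slot 3: Meridian pays $4.29 × 750 = $3217.50
Total = $11923.40

Total revenue: $11923.40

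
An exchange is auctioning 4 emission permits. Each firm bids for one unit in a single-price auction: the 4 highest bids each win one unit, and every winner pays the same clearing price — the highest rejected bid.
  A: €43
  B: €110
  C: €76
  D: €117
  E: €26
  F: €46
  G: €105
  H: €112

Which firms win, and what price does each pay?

D, H, B, G; each pays €76

Bids ranked high→low: 117 (D), 112 (H), 110 (B), 105 (G), 76 (C), 46 (F), …
Top 4: D, H, B, G.
First losing bid is C's €76, which sets the uniform price.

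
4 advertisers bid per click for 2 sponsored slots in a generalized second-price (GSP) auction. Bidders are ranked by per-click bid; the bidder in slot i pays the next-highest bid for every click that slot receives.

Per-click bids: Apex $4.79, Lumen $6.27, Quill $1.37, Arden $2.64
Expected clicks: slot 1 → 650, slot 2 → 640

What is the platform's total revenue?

Total revenue: $4803.10

Sorting advertisers: $6.27 (Lumen) > $4.79 (Apex) > $2.64 (Arden) > …
Slot 1: Lumen pays $4.79 × 650 = $3113.50
Slot 2: Apex pays $2.64 × 640 = $1689.60
Total = $4803.10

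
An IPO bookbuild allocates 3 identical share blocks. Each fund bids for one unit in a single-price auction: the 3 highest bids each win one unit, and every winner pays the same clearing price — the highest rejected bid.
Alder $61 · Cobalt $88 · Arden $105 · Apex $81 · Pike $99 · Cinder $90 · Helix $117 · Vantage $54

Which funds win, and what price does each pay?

Helix, Arden, Pike; each pays $90

Sorting: 117 (Helix), 105 (Arden), 99 (Pike), 90 (Cinder), 88 (Cobalt), …
The 3 highest are Helix, Arden, Pike.
First losing bid is Cinder's $90, which sets the uniform price.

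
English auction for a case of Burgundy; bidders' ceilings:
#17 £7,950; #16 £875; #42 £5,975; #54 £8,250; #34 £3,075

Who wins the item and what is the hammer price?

Ascending (English) auction: the price rises until one bidder remains; the winner pays the price at which the last rival dropped out.
Limits ranked: 8,250 (#54) > 7,950 (#17) > 5,975 (#42) > 3,075 (#34) > 875 (#16)
#17 is the last rival to drop out, at £7,950; #54 remains and wins at that price.

#54 wins at £7,950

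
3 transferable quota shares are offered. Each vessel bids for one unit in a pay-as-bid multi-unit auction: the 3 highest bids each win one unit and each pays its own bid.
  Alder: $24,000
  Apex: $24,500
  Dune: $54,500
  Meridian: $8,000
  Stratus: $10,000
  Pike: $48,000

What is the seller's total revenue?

Total revenue: $127,000

Bids ranked high→low: 54,500 (Dune), 48,000 (Pike), 24,500 (Apex), 24,000 (Alder), 10,000 (Stratus), …
The 3 highest are Dune, Pike, Apex.
Total revenue = 54,500 + 48,000 + 24,500 = $127,000.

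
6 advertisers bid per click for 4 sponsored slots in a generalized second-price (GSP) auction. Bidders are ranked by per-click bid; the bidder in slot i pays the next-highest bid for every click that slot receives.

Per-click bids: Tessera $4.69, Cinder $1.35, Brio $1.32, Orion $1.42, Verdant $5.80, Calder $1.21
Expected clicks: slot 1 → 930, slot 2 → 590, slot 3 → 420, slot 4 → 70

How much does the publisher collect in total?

Total revenue: $5858.90

Per-click bids in order: $5.80 (Verdant) > $4.69 (Tessera) > $1.42 (Orion) > $1.35 (Cinder) > $1.32 (Brio) > …
Slot 1: Verdant pays $4.69 × 930 = $4361.70
Slot 2: Tessera pays $1.42 × 590 = $837.80
Slot 3: Orion pays $1.35 × 420 = $567.00
Slot 4: Cinder pays $1.32 × 70 = $92.40
Total = $5858.90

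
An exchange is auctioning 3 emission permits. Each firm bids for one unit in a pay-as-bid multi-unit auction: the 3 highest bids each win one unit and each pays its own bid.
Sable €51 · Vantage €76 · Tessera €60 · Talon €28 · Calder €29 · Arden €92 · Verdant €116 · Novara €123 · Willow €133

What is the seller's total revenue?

Total revenue: €372

Bids ranked high→low: 133 (Willow), 123 (Novara), 116 (Verdant), 92 (Arden), 76 (Vantage), …
Winners (3 units): Willow, Novara, Verdant.
Total revenue = 133 + 123 + 116 = €372.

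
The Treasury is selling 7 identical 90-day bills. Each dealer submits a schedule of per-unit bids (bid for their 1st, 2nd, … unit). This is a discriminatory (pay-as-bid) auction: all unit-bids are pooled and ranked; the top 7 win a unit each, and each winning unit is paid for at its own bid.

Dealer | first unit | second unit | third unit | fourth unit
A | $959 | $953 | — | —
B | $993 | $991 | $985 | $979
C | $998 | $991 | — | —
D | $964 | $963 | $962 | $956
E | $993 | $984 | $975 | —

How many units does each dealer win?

Merging the schedules and taking the best 7: 998 (C-1), 993 (B-1), 993 (E-1), 991 (B-2), 991 (C-2), 985 (B-3), 984 (E-2)
Next rejected bid: $979 (not a price — pay-as-bid).
Allocation: B 3, C 2, E 2.

B 3, C 2, E 2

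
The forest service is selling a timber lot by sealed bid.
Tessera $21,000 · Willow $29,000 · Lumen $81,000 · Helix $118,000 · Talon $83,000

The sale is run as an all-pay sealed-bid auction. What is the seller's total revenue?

Bids in order: 118,000 (Helix) > 83,000 (Talon) > 81,000 (Lumen) > 29,000 (Willow) > 21,000 (Tessera)
Helix wins with the top bid; all bids are sunk regardless.
Every bidder forfeits their bid regardless of winning.
Revenue = 21,000 + 29,000 + 81,000 + 118,000 + 83,000 = $332,000.

Total revenue: $332,000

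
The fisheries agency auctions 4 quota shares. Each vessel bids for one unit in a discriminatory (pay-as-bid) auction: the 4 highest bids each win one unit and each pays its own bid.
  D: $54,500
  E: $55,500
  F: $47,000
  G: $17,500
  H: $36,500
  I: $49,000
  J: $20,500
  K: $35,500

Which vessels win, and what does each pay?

Sorting: 55,500 (E), 54,500 (D), 49,000 (I), 47,000 (F), 36,500 (H), 35,500 (K), …
The 4 highest are E, D, I, F.
Each winner pays its own bid: E $55,500, D $54,500, I $49,000, F $47,000.

E $55,500, D $54,500, I $49,000, F $47,000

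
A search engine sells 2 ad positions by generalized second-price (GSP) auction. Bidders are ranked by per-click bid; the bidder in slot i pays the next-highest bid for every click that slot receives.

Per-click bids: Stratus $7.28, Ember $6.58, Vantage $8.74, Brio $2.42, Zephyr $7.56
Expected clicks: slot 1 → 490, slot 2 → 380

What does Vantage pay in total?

Vantage pays $3704.40

Per-click bids in order: $8.74 (Vantage) > $7.56 (Zephyr) > $7.28 (Stratus) > …
Vantage holds slot 1 → pays next bid $7.56 × 490 clicks = $3704.40.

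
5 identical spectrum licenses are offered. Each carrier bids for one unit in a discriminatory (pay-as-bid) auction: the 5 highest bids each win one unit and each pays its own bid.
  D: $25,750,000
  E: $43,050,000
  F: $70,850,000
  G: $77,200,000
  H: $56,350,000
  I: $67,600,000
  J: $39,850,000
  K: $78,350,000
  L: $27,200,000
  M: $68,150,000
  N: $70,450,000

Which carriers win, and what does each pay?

K $78,350,000, G $77,200,000, F $70,850,000, N $70,450,000, M $68,150,000

Ordering the bids: 78,350,000 (K), 77,200,000 (G), 70,850,000 (F), 70,450,000 (N), 68,150,000 (M), 67,600,000 (I), 56,350,000 (H), …
Winners (5 units): K, G, F, N, M.
Each winner pays its own bid: K $78,350,000, G $77,200,000, F $70,850,000, N $70,450,000, M $68,150,000.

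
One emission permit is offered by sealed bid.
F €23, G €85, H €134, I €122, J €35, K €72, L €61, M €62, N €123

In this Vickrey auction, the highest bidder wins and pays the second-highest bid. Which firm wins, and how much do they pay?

H pays €123

Sorting bids: 134 (H) > 123 (N) > 122 (I) > 85 (G) > 72 (K) > 62 (M) > …
Second-price: H pays N's bid of €123.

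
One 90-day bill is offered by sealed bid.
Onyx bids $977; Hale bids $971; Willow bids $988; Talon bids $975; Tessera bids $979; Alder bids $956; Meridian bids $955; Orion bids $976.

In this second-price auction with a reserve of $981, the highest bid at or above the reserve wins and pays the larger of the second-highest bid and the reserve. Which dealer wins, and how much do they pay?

Willow pays $981

Bids ranked: 988 (Willow) > 979 (Tessera) > 977 (Onyx) > 976 (Orion) > 975 (Talon) > 971 (Hale) > …
Highest eligible bid: Willow at $988.
Second-highest bid $979 is below the reserve $981, so the reserve binds → payment $981.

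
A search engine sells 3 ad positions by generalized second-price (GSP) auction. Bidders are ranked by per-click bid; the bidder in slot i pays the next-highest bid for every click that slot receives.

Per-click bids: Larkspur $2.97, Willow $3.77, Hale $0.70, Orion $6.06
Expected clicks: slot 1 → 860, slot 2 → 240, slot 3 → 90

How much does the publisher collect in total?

Sorting advertisers: $6.06 (Orion) > $3.77 (Willow) > $2.97 (Larkspur) > $0.70 (Hale)
Slot 1: Orion pays $3.77 × 860 = $3242.20
Slot 2: Willow pays $2.97 × 240 = $712.80
Slot 3: Larkspur pays $0.70 × 90 = $63.00
Total = $4018.00

Total revenue: $4018.00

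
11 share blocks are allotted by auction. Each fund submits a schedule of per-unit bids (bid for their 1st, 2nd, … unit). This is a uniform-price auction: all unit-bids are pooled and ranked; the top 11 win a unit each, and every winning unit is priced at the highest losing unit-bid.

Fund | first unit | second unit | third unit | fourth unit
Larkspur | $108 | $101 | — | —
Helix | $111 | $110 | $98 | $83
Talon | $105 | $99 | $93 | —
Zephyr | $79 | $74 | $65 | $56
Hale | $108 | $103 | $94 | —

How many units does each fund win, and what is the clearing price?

Hale 3, Helix 3, Larkspur 2, Talon 3; clearing price $83

All unit-bids, highest first — top 11: 111 (Helix-1), 110 (Helix-2), 108 (Larkspur-1), 108 (Hale-1), 105 (Talon-1), 103 (Hale-2), 101 (Larkspur-2), 99 (Talon-2), 98 (Helix-3), 94 (Hale-3), 93 (Talon-3)
First bid not allocated: $83.
Allocation: Hale 3, Helix 3, Larkspur 2, Talon 3.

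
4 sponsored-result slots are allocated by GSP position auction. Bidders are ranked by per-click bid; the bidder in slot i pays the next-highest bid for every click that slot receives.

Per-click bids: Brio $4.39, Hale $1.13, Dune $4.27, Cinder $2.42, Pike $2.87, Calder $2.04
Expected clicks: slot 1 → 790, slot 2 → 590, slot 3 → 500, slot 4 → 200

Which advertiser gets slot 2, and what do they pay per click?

Dune; $2.87 per click

Per-click bids in order: $4.39 (Brio) > $4.27 (Dune) > $2.87 (Pike) > $2.42 (Cinder) > $2.04 (Calder) > …
Slot 2 goes to the second-ranked bidder, Dune, who pays the next bid down: $2.87/click.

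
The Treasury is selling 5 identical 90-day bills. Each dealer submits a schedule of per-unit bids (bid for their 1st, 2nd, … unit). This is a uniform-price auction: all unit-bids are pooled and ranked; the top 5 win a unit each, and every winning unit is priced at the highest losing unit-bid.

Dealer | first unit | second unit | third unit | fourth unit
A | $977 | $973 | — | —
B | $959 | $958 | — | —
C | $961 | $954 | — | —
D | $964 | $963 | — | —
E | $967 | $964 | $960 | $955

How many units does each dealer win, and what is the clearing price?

All unit-bids, highest first — top 5: 977 (A-1), 973 (A-2), 967 (E-1), 964 (D-1), 964 (E-2)
The (k+1)-th unit-bid is $963.
Allocation: A 2, D 1, E 2.

A 2, D 1, E 2; clearing price $963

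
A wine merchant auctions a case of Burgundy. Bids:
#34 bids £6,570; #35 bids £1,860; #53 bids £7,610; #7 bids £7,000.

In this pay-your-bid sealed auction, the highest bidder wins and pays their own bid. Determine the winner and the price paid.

Bids ranked: 7,610 (#53) > 7,000 (#7) > 6,570 (#34) > 1,860 (#35)
#53 has the highest bid and pays exactly that: £7,610.

#53 pays £7,610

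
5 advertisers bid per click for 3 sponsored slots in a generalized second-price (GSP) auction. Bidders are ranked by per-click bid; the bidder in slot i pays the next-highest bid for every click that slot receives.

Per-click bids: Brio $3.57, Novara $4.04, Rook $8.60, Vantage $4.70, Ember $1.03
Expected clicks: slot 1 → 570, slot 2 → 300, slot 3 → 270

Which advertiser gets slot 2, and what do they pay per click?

Vantage; $4.04 per click

Ranked by bid: $8.60 (Rook) > $4.70 (Vantage) > $4.04 (Novara) > $3.57 (Brio) > …
Slot 2 goes to the second-ranked bidder, Vantage, who pays the next bid down: $4.04/click.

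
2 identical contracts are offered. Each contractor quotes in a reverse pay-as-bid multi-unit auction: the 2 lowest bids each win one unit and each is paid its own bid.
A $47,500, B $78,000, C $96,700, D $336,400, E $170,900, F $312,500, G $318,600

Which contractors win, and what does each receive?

Bids ranked low→high: 47,500 (A), 78,000 (B), 96,700 (C), 170,900 (E), …
Lowest 2: A, B.
Each winner is paid its own bid: A $47,500, B $78,000.

A $47,500, B $78,000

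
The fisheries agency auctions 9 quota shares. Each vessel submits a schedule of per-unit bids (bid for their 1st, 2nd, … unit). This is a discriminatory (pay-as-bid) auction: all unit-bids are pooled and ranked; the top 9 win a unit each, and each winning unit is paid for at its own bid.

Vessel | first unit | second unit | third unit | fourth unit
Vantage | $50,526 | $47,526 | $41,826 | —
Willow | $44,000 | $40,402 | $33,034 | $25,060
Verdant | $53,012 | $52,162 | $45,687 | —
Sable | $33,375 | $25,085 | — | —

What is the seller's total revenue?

All unit-bids, highest first — top 9: 53,012 (Verdant-1), 52,162 (Verdant-2), 50,526 (Vantage-1), 47,526 (Vantage-2), 45,687 (Verdant-3), 44,000 (Willow-1), 41,826 (Vantage-3), 40,402 (Willow-2), 33,375 (Sable-1)
Next rejected bid: $33,034 (not a price — pay-as-bid).
Each winning unit pays its own bid.
Revenue = 53,012 + 52,162 + 50,526 + 47,526 + 45,687 + 44,000 + 41,826 + 40,402 + 33,375 = $408,516.

Total revenue: $408,516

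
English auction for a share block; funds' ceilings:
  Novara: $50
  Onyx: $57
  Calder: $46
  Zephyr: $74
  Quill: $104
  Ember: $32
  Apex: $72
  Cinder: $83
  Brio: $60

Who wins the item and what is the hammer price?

Sorting limits: 104 (Quill) > 83 (Cinder) > 74 (Zephyr) > 72 (Apex) > 60 (Brio) > 57 (Onyx) > …
Bidding ends when Cinder exits at $83; Quill takes it.

Quill wins at $83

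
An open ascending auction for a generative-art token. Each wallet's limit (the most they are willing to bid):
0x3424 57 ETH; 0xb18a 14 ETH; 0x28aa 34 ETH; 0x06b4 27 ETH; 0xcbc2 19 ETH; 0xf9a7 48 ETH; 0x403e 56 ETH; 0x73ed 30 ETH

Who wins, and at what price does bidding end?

Limits ranked: 57 (0x3424) > 56 (0x403e) > 48 (0xf9a7) > 34 (0x28aa) > 30 (0x73ed) > 27 (0x06b4) > …
Once the price passes 56 ETH, only 0x3424 is left; the hammer falls at 0x403e's limit of 56 ETH.

0x3424 wins at 56 ETH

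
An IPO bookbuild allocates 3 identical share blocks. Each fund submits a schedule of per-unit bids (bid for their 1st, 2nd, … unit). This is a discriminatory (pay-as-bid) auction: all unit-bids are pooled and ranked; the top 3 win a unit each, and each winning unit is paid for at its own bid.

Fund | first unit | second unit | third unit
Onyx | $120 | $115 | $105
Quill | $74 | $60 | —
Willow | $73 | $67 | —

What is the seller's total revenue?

Total revenue: $340

Merging the schedules and taking the best 3: 120 (Onyx-1), 115 (Onyx-2), 105 (Onyx-3)
Next rejected bid: $74 (not a price — pay-as-bid).
Each winning unit pays its own bid.
Revenue = 120 + 115 + 105 = $340.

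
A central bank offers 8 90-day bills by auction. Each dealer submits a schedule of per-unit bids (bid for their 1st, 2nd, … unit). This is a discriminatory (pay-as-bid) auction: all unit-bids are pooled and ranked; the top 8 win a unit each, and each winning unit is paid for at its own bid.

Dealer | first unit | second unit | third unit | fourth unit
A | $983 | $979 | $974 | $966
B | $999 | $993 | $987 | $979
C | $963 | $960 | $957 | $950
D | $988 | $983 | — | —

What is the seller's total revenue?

Merging the schedules and taking the best 8: 999 (B-1), 993 (B-2), 988 (D-1), 987 (B-3), 983 (A-1), 983 (D-2), 979 (A-2), 979 (B-4)
Next rejected bid: $974 (not a price — pay-as-bid).
Each winning unit pays its own bid.
Revenue = 999 + 993 + 988 + 987 + 983 + 983 + 979 + 979 = $7,891.

Total revenue: $7,891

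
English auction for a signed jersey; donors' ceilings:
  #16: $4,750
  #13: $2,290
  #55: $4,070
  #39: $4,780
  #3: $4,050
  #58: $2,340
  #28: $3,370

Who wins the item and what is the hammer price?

Rule: the price rises until one bidder remains; the winner pays the price at which the last rival dropped out.
Limits in order: 4,780 (#39) > 4,750 (#16) > 4,070 (#55) > 4,050 (#3) > 3,370 (#28) > 2,340 (#58) > …
Bidding ends when #16 exits at $4,750; #39 takes it.

#39 wins at $4,750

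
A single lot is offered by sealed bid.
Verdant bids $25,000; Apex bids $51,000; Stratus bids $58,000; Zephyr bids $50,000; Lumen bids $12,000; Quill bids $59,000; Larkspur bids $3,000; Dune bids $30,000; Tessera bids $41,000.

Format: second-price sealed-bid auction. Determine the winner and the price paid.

Second-price sealed-bid auction: the highest bidder wins and pays the second-highest bid.
Bids in order: 59,000 (Quill) > 58,000 (Stratus) > 51,000 (Apex) > 50,000 (Zephyr) > 41,000 (Tessera) > 30,000 (Dune) > …
Quill wins with the highest bid; price is set by the runner-up at $58,000.

Quill pays $58,000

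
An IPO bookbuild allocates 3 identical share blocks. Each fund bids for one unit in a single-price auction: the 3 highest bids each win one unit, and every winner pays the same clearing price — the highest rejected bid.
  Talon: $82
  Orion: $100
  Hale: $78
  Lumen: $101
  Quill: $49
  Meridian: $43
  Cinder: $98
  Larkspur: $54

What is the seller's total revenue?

Ordering the bids: 101 (Lumen), 100 (Orion), 98 (Cinder), 82 (Talon), 78 (Hale), …
Winners (3 units): Lumen, Orion, Cinder.
Clearing price = highest rejected bid = $82.
Total revenue = 3 × $82 = $246.

Total revenue: $246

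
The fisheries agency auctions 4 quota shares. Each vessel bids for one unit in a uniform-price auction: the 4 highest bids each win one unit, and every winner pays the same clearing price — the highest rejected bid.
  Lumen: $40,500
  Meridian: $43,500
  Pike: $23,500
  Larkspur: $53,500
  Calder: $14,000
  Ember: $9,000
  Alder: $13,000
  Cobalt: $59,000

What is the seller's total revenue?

Bids ranked high→low: 59,000 (Cobalt), 53,500 (Larkspur), 43,500 (Meridian), 40,500 (Lumen), 23,500 (Pike), 14,000 (Calder), …
Winners (4 units): Cobalt, Larkspur, Meridian, Lumen.
Highest unsuccessful bid: $23,500 → clearing price.
Total revenue = 4 × $23,500 = $94,000.

Total revenue: $94,000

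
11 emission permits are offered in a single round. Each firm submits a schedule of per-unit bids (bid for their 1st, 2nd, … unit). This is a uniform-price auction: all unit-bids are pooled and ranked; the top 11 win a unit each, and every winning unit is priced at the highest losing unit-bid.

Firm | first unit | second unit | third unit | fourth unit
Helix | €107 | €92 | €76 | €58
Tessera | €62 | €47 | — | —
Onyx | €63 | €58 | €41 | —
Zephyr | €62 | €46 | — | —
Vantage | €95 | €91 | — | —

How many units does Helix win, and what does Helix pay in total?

Helix: 4 units, pays €184

Merging the schedules and taking the best 11: 107 (Helix-1), 95 (Vantage-1), 92 (Helix-2), 91 (Vantage-2), 76 (Helix-3), 63 (Onyx-1), 62 (Tessera-1), 62 (Zephyr-1), 58 (Helix-4), 58 (Onyx-2), 47 (Tessera-2)
First bid not allocated: €46.
Helix wins 4 unit(s) at €46 each.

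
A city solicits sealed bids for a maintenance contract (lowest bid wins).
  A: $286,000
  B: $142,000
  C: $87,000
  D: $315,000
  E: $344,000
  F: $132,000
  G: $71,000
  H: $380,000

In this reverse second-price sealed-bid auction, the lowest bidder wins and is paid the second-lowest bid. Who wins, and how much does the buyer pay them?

G is paid $87,000

Bids ranked: 71,000 (G) < 87,000 (C) < 132,000 (F) < 142,000 (B) < 286,000 (A) < 315,000 (D) < …
G wins with the lowest bid; price is set by the runner-up at $87,000.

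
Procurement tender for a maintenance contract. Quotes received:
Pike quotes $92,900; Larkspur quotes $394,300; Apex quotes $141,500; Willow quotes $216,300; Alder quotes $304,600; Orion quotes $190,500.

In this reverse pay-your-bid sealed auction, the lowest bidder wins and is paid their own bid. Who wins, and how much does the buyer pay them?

Rule: the lowest bidder wins and is paid their own bid.
Sorting bids: 92,900 (Pike) < 141,500 (Apex) < 190,500 (Orion) < 216,300 (Willow) < 304,600 (Alder) < 394,300 (Larkspur)
First-price: Pike is paid what they bid, $92,900.

Pike is paid $92,900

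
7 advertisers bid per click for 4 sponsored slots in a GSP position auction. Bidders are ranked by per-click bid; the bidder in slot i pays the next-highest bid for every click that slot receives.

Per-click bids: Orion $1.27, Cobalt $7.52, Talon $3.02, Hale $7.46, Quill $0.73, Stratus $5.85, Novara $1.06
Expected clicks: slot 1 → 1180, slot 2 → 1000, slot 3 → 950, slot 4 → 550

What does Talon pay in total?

Ranked by bid: $7.52 (Cobalt) > $7.46 (Hale) > $5.85 (Stratus) > $3.02 (Talon) > $1.27 (Orion) > …
Talon holds slot 4 → pays next bid $1.27 × 550 clicks = $698.50.

Talon pays $698.50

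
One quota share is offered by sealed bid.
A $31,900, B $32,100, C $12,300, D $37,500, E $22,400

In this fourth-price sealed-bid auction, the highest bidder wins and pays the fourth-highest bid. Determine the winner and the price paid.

D pays $22,400

Rule: the highest bidder wins and pays the fourth-highest bid.
Bids in order: 37,500 (D) > 32,100 (B) > 31,900 (A) > 22,400 (E) > 12,300 (C)
D wins; payment is bid #4 in the ranking = $22,400.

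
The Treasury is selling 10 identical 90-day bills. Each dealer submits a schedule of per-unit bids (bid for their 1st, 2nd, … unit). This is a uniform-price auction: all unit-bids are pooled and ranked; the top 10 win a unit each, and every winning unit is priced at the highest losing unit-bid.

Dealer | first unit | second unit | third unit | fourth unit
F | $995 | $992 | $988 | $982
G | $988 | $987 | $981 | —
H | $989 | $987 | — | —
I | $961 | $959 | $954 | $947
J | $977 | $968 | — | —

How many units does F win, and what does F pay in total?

Pooled unit-bids ranked (top 10): 995 (F-1), 992 (F-2), 989 (H-1), 988 (F-3), 988 (G-1), 987 (G-2), 987 (H-2), 982 (F-4), 981 (G-3), 977 (J-1)
First bid not allocated: $968.
F wins 4 unit(s) at $968 each.

F: 4 units, pays $3,872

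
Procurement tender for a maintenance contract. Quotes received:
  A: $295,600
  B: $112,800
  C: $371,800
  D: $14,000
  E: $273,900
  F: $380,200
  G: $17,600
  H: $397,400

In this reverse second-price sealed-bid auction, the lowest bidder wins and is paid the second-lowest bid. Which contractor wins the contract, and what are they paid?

D is paid $17,600

Reverse second-price sealed-bid auction: the lowest bidder wins and is paid the second-lowest bid.
Bids ranked: 14,000 (D) < 17,600 (G) < 112,800 (B) < 273,900 (E) < 295,600 (A) < 371,800 (C) < …
D wins with the lowest bid; price is set by the runner-up at $17,600.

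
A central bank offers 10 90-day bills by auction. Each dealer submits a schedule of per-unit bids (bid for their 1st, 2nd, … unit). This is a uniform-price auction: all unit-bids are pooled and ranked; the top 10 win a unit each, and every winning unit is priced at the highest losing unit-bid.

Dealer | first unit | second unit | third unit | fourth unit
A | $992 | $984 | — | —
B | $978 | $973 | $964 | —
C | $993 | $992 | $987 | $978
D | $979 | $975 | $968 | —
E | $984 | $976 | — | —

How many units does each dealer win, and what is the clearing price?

Pooled unit-bids ranked (top 10): 993 (C-1), 992 (A-1), 992 (C-2), 987 (C-3), 984 (A-2), 984 (E-1), 979 (D-1), 978 (B-1), 978 (C-4), 976 (E-2)
First bid not allocated: $975.
Allocation: A 2, B 1, C 4, D 1, E 2.

A 2, B 1, C 4, D 1, E 2; clearing price $975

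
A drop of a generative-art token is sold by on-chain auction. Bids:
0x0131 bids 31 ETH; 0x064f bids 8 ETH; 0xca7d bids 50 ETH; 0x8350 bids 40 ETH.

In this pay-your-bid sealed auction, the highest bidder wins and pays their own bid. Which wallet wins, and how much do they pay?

0xca7d pays 50 ETH

Sorting bids: 50 (0xca7d) > 40 (0x8350) > 31 (0x0131) > 8 (0x064f)
0xca7d is highest → pays own bid, 50 ETH.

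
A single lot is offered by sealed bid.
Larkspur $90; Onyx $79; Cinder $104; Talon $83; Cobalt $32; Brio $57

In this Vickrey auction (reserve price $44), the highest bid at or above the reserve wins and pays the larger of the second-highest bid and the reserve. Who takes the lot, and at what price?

Cinder pays $90

Bids in order: 104 (Cinder) > 90 (Larkspur) > 83 (Talon) > 79 (Onyx) > 57 (Brio) > 32 (Cobalt)
Cinder has the top bid at or above the reserve ($104).
max(second-highest $90, reserve $44) = $90; the reserve does not bind.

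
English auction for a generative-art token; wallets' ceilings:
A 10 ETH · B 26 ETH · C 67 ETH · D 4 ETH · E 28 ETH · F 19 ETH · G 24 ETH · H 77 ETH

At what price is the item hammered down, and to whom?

Rule: the price rises until one bidder remains; the winner pays the price at which the last rival dropped out.
Limits in order: 77 (H) > 67 (C) > 28 (E) > 26 (B) > 24 (G) > 19 (F) > …
Bidding ends when C exits at 67 ETH; H takes it.

H wins at 67 ETH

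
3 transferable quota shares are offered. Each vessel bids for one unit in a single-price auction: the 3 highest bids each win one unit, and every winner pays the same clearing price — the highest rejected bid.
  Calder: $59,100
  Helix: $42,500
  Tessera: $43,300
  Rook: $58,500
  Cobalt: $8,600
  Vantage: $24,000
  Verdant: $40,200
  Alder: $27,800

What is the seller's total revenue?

Total revenue: $127,500

Sorting: 59,100 (Calder), 58,500 (Rook), 43,300 (Tessera), 42,500 (Helix), 40,200 (Verdant), …
Top 3: Calder, Rook, Tessera.
Highest unsuccessful bid: $42,500 → clearing price.
Total revenue = 3 × $42,500 = $127,500.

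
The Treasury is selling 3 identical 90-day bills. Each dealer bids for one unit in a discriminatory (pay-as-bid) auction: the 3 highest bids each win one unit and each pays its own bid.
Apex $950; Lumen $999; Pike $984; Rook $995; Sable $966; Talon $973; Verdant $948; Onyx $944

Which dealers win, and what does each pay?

Lumen $999, Rook $995, Pike $984

Sorting: 999 (Lumen), 995 (Rook), 984 (Pike), 973 (Talon), 966 (Sable), …
Winners (3 units): Lumen, Rook, Pike.
Each winner pays its own bid: Lumen $999, Rook $995, Pike $984.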